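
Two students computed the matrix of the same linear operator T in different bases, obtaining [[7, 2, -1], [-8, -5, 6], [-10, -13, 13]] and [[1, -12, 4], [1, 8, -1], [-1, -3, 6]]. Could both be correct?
Both have characteristic polynomial (x - 5)^3, but the minimal polynomial of A is (x - 5)^3 while the minimal polynomial of B is (x - 5)^2. The minimal polynomial is a similarity invariant, so A and B are not similar.

No.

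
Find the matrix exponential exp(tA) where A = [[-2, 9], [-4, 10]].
A has Jordan form J = [[4, 1], [0, 4]] with A = PJP^{-1}, so e^{tA} = P e^{tJ} P^{-1}.

For a Jordan block J_k(λ), e^{tJ_k(λ)} = e^{λt} · (I + tN + t^2 N^2/2! + ... + t^{k-1} N^{k-1}/(k-1)!) where N is the nilpotent superdiagonal part.

Assembling the blocks and conjugating back gives the entries of e^{tA} as shown above.

e^{tA} = [[(1 - 6*t)*e^{4*t}, 9*t*e^{4*t}], [-4*t*e^{4*t}, (6*t + 1)*e^{4*t}]]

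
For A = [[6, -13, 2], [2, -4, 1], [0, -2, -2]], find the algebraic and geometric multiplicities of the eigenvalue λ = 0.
The characteristic polynomial is x^3, so the factor x appears with exponent 3: the algebraic multiplicity is 3.

rank(A) = 2, so the eigenspace has dimension 3 - 2 = 1: the geometric multiplicity is 1.

Since 1 < 3, A is not diagonalizable.

algebraic multiplicity 3, geometric multiplicity 1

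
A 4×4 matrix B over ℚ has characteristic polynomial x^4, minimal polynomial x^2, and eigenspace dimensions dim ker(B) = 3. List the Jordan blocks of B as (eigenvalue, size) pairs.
λ = 0: algebraic multiplicity 4 (exponent in χ_B), largest block size 2 (exponent in m_B), 3 blocks (geometric multiplicity). These force block sizes [2, 1, 1].

Jordan blocks: (0, 2), (0, 1), (0, 1)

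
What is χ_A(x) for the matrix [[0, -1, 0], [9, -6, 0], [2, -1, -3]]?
xI - A = [[x, 1, 0], [-9, x + 6, 0], [-2, 1, x + 3]].

Expanding det(xI - A) along the first row:
det(xI - A) = + (x)·det([[x + 6, 0], [1, x + 3]]) - (1)·det([[-9, 0], [-2, x + 3]]) + (0)·det([[-9, x + 6], [-2, 1]]).

Evaluating gives χ_A(x) = x^3 + 9x^2 + 27x + 27 = (x + 3)^3.

χ_A(x) = (x + 3)^3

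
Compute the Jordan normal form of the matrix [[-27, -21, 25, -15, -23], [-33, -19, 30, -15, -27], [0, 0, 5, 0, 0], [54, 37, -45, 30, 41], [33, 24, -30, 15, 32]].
The characteristic polynomial is det(xI - A) = x(x - 6)(x - 5)^3, so the eigenvalues are 0 (algebraic multiplicity 1), 5 (algebraic multiplicity 3), 6 (algebraic multiplicity 1).

For λ = 0: algebraic multiplicity 1 gives one 1×1 block.

For λ = 5: rank(A - 5I) = 2. The eigenspace has dimension 5 - 2 = 3, so there are 3 Jordan blocks; the rank sequence gives block sizes [1, 1, 1].

For λ = 6: algebraic multiplicity 1 gives one 1×1 block.

Assembling the blocks gives the Jordan form J above.

J = [[0, 0, 0, 0, 0], [0, 5, 0, 0, 0], [0, 0, 5, 0, 0], [0, 0, 0, 5, 0], [0, 0, 0, 0, 6]]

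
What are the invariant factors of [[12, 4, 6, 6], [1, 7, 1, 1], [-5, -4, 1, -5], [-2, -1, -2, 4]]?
x - 6, (x - 6)^3

The Jordan structure of A has elementary divisors (x - 6)^3, (x - 6). Arranging the block sizes at each eigenvalue in decreasing order and taking row products gives the invariant factors.

Invariant factors (smallest first, each dividing the next): x - 6, (x - 6)^3.

Check: the last factor (x - 6)^3 is the minimal polynomial, and the product (x - 6)^4 is the characteristic polynomial.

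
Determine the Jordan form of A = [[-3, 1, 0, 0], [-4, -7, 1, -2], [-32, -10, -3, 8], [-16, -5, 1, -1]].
J = [[-5, 1, 0, 0], [0, -5, 1, 0], [0, 0, -5, 0], [0, 0, 0, 1]]

The characteristic polynomial is det(xI - A) = (x - 1)(x + 5)^3, so the eigenvalues are -5 (algebraic multiplicity 3), 1 (algebraic multiplicity 1).

For λ = -5: rank(A + 5I) = 3, rank((A + 5I)^2) = 2, rank((A + 5I)^3) = 1. The eigenspace has dimension 4 - 3 = 1, so there is 1 Jordan block; the rank sequence gives block sizes [3].

For λ = 1: algebraic multiplicity 1 gives one 1×1 block.

Assembling the blocks gives the Jordan form J above.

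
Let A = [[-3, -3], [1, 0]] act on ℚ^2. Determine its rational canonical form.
R = [[0, -3], [1, -3]]

The invariant factors of A (the non-unit diagonal entries of the Smith normal form of xI - A over ℚ[x]) are x^2 + 3x + 3, each dividing the next. The characteristic polynomial is their product, x^2 + 3x + 3.

The rational canonical form is the block-diagonal matrix of companion matrices C(f_i):
R = [[0, -3], [1, -3]].

Note the characteristic polynomial does not split into linear factors over ℚ, so A has no Jordan form over ℚ; the rational canonical form exists over any field.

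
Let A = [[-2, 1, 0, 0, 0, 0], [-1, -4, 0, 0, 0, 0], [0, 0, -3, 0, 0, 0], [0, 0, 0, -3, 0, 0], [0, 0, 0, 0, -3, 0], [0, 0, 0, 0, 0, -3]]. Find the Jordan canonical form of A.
The characteristic polynomial is det(xI - A) = (x + 3)^6, so the eigenvalues are -3 (algebraic multiplicity 6).

For λ = -3: rank(A + 3I) = 1, rank((A + 3I)^2) = 0. The eigenspace has dimension 6 - 1 = 5, so there are 5 Jordan blocks; the rank sequence gives block sizes [2, 1, 1, 1, 1].

Assembling the blocks gives the Jordan form J above.

J = [[-3, 1, 0, 0, 0, 0], [0, -3, 0, 0, 0, 0], [0, 0, -3, 0, 0, 0], [0, 0, 0, -3, 0, 0], [0, 0, 0, 0, -3, 0], [0, 0, 0, 0, 0, -3]]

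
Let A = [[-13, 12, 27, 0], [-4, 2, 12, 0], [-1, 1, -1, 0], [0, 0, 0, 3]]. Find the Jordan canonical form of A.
J = [[-4, 1, 0, 0], [0, -4, 1, 0], [0, 0, -4, 0], [0, 0, 0, 3]]

The characteristic polynomial is det(xI - A) = (x - 3)(x + 4)^3, so the eigenvalues are -4 (algebraic multiplicity 3), 3 (algebraic multiplicity 1).

For λ = -4: rank(A + 4I) = 3, rank((A + 4I)^2) = 2, rank((A + 4I)^3) = 1. The eigenspace has dimension 4 - 3 = 1, so there is 1 Jordan block; the rank sequence gives block sizes [3].

For λ = 3: algebraic multiplicity 1 gives one 1×1 block.

Assembling the blocks gives the Jordan form J above.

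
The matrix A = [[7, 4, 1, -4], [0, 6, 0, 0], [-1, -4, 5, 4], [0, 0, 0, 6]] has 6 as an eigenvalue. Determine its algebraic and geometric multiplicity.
algebraic multiplicity 4, geometric multiplicity 3

The characteristic polynomial is (x - 6)^4, so the factor x - 6 appears with exponent 4: the algebraic multiplicity is 4.

rank(A - 6I) = 1, so the eigenspace has dimension 4 - 1 = 3: the geometric multiplicity is 3.

Since 3 < 4, A is not diagonalizable.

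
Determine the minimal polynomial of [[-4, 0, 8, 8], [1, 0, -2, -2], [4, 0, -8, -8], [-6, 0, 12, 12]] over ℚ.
m_A(x) = x^2

The characteristic polynomial factors as x^4. The minimal polynomial is ∏(x - λ)^{k_λ} where k_λ is the size of the largest Jordan block at λ.

For λ = 0: rank(A) = 1, and the largest Jordan block has size 2 (the smallest k with rank(A^k) = rank(A^(k+1))).

So m_A(x) = x^2.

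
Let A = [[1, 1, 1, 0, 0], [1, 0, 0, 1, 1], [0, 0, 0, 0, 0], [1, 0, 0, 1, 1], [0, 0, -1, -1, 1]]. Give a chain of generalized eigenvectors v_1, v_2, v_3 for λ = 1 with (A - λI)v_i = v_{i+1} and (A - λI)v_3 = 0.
We seek v_1 ∈ ker((A - I)^3) \ ker((A - I)^2), then set v_{i+1} = (A - I) v_i.

One such chain is v_1 = [[1, 0, 0, 0, 0]]^T, v_2 = [[0, 1, 0, 1, 0]]^T, v_3 = [[1, 0, 0, 0, -1]]^T. Check: (A - I) v_3 = [[0, 0, 0, 0, 0]]^T = 0.

v_1 = [[1, 0, 0, 0, 0]]^T, v_2 = [[0, 1, 0, 1, 0]]^T, v_3 = [[1, 0, 0, 0, -1]]^T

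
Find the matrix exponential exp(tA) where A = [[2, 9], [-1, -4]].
e^{tA} = [[(3*t + 1)*e^{-t}, 9*t*e^{-t}], [-t*e^{-t}, (1 - 3*t)*e^{-t}]]

A has Jordan form J = [[-1, 1], [0, -1]] with A = PJP^{-1}, so e^{tA} = P e^{tJ} P^{-1}.

For a Jordan block J_k(λ), e^{tJ_k(λ)} = e^{λt} · (I + tN + t^2 N^2/2! + ... + t^{k-1} N^{k-1}/(k-1)!) where N is the nilpotent superdiagonal part.

Assembling the blocks and conjugating back gives the entries of e^{tA} as shown above.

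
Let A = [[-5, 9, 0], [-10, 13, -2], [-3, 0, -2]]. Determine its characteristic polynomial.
xI - A = [[x + 5, -9, 0], [10, x - 13, 2], [3, 0, x + 2]].

Expanding det(xI - A) along the first row:
det(xI - A) = + (x + 5)·det([[x - 13, 2], [0, x + 2]]) - (-9)·det([[10, 2], [3, x + 2]]) + (0)·det([[10, x - 13], [3, 0]]).

Evaluating gives χ_A(x) = x^3 - 6x^2 + 9x - 4 = (x - 4)(x - 1)^2.

χ_A(x) = (x - 4)(x - 1)^2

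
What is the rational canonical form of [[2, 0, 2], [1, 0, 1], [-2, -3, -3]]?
R = [[0, 0, 0], [1, 0, -1], [0, 1, -1]]

The invariant factors of A (the non-unit diagonal entries of the Smith normal form of xI - A over ℚ[x]) are x(x^2 + x + 1), each dividing the next. The characteristic polynomial is their product, x(x^2 + x + 1).

The rational canonical form is the block-diagonal matrix of companion matrices C(f_i):
R = [[0, 0, 0], [1, 0, -1], [0, 1, -1]].

Note the characteristic polynomial does not split into linear factors over ℚ, so A has no Jordan form over ℚ; the rational canonical form exists over any field.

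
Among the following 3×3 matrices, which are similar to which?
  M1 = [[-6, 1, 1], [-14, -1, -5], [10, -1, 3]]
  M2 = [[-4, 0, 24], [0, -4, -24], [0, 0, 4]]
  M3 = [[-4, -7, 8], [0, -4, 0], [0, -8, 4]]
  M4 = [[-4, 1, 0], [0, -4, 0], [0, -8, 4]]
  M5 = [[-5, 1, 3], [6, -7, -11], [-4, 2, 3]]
Characteristic polynomials: χ_{M1} = (x - 4)(x + 4)^2, χ_{M2} = (x - 4)(x + 4)^2, χ_{M3} = (x - 4)(x + 4)^2, χ_{M4} = (x - 4)(x + 4)^2, χ_{M5} = (x + 3)^3.

{M1, M3, M4}: invariant factors (x - 4)(x + 4)^2.

{M2}: invariant factors x + 4, (x - 4)(x + 4).

{M5}: invariant factors (x + 3)^3.

Matrices are similar if and only if their invariant-factor lists agree; the partition into similarity classes is {M1, M3, M4}, {M2}, {M5}.

3 classes: {M1, M3, M4}, {M2}, {M5}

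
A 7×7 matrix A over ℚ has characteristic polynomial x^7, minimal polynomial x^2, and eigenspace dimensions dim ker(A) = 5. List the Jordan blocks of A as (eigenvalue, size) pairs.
λ = 0: algebraic multiplicity 7 (exponent in χ_A), largest block size 2 (exponent in m_A), 5 blocks (geometric multiplicity). These force block sizes [2, 2, 1, 1, 1].

Jordan blocks: (0, 2), (0, 2), (0, 1), (0, 1), (0, 1)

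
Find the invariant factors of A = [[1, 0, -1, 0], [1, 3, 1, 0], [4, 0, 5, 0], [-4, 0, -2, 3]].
The Jordan structure of A has elementary divisors (x - 3)^3, (x - 3). Arranging the block sizes at each eigenvalue in decreasing order and taking row products gives the invariant factors.

Invariant factors (smallest first, each dividing the next): x - 3, (x - 3)^3.

Check: the last factor (x - 3)^3 is the minimal polynomial, and the product (x - 3)^4 is the characteristic polynomial.

x - 3, (x - 3)^3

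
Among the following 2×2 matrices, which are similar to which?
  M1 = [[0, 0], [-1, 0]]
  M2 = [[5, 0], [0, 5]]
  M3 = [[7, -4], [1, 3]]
3 classes: {M1}, {M2}, {M3}

Characteristic polynomials: χ_{M1} = x^2, χ_{M2} = (x - 5)^2, χ_{M3} = (x - 5)^2.

{M1}: invariant factors x^2.

{M2}: invariant factors x - 5, x - 5.

{M3}: invariant factors (x - 5)^2.

Matrices are similar if and only if their invariant-factor lists agree; the partition into similarity classes is {M1}, {M2}, {M3}.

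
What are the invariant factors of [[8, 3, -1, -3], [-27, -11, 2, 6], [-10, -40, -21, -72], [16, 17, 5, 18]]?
(x - 3)(x + 3)^3

The Jordan structure of A has elementary divisors (x + 3)^3, (x - 3). Arranging the block sizes at each eigenvalue in decreasing order and taking row products gives the invariant factors.

Invariant factors (smallest first, each dividing the next): (x - 3)(x + 3)^3.

Check: the last factor (x - 3)(x + 3)^3 is the minimal polynomial, and the product (x - 3)(x + 3)^3 is the characteristic polynomial.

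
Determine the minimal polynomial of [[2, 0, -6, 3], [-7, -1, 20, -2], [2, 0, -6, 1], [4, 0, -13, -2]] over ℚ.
m_A(x) = (x + 1)^3(x + 4)

The characteristic polynomial factors as (x + 1)^3(x + 4). The minimal polynomial is ∏(x - λ)^{k_λ} where k_λ is the size of the largest Jordan block at λ.

For λ = -4: rank(A + 4I) = 3, and the largest Jordan block has size 1 (the smallest k with rank((A + 4I)^k) = rank((A + 4I)^(k+1))).
For λ = -1: rank(A + I) = 3, and the largest Jordan block has size 3 (the smallest k with rank((A + I)^k) = rank((A + I)^(k+1))).

So m_A(x) = (x + 1)^3(x + 4).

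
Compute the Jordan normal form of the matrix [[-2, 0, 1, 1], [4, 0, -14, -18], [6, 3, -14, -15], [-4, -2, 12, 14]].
The characteristic polynomial is det(xI - A) = (x - 4)(x + 2)^3, so the eigenvalues are -2 (algebraic multiplicity 3), 4 (algebraic multiplicity 1).

For λ = -2: rank(A + 2I) = 3, rank((A + 2I)^2) = 2, rank((A + 2I)^3) = 1. The eigenspace has dimension 4 - 3 = 1, so there is 1 Jordan block; the rank sequence gives block sizes [3].

For λ = 4: algebraic multiplicity 1 gives one 1×1 block.

Assembling the blocks gives the Jordan form J above.

J = [[-2, 1, 0, 0], [0, -2, 1, 0], [0, 0, -2, 0], [0, 0, 0, 4]]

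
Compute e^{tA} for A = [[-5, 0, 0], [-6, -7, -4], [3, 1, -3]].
e^{tA} = [[e^{-5*t}, 0, 0], [-6*t*e^{-5*t}, (1 - 2*t)*e^{-5*t}, -4*t*e^{-5*t}], [3*t*e^{-5*t}, t*e^{-5*t}, (2*t + 1)*e^{-5*t}]]

A has Jordan form J = [[-5, 1, 0], [0, -5, 0], [0, 0, -5]] with A = PJP^{-1}, so e^{tA} = P e^{tJ} P^{-1}.

For a Jordan block J_k(λ), e^{tJ_k(λ)} = e^{λt} · (I + tN + t^2 N^2/2! + ... + t^{k-1} N^{k-1}/(k-1)!) where N is the nilpotent superdiagonal part.

Assembling the blocks and conjugating back gives the entries of e^{tA} as shown above.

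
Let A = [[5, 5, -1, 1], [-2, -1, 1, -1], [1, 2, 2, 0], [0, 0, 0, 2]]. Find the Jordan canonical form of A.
The characteristic polynomial is det(xI - A) = (x - 2)^4, so the eigenvalues are 2 (algebraic multiplicity 4).

For λ = 2: rank(A - 2I) = 2, rank((A - 2I)^2) = 1, rank((A - 2I)^3) = 0. The eigenspace has dimension 4 - 2 = 2, so there are 2 Jordan blocks; the rank sequence gives block sizes [3, 1].

Assembling the blocks gives the Jordan form J above.

J = [[2, 1, 0, 0], [0, 2, 1, 0], [0, 0, 2, 0], [0, 0, 0, 2]]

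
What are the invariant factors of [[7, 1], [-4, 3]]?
The Jordan structure of A has elementary divisors (x - 5)^2. Arranging the block sizes at each eigenvalue in decreasing order and taking row products gives the invariant factors.

Invariant factors (smallest first, each dividing the next): (x - 5)^2.

Check: the last factor (x - 5)^2 is the minimal polynomial, and the product (x - 5)^2 is the characteristic polynomial.

(x - 5)^2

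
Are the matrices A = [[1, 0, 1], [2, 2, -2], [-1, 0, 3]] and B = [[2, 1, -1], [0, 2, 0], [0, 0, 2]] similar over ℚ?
Yes.

Two matrices over a field are similar if and only if they have the same invariant factors.

Both A and B have characteristic polynomial (x - 2)^3 and minimal polynomial (x - 2)^2. Computing further, both have invariant factors x - 2, (x - 2)^2. Hence A and B are similar.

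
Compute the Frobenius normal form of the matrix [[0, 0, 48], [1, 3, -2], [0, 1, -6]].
R = [[0, 0, 48], [1, 0, 16], [0, 1, -3]]

The invariant factors of A (the non-unit diagonal entries of the Smith normal form of xI - A over ℚ[x]) are (x - 4)(x + 3)(x + 4), each dividing the next. The characteristic polynomial is their product, (x - 4)(x + 3)(x + 4).

The rational canonical form is the block-diagonal matrix of companion matrices C(f_i):
R = [[0, 0, 48], [1, 0, 16], [0, 1, -3]].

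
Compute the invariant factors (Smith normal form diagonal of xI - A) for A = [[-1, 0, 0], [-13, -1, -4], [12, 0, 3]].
The Jordan structure of A has elementary divisors (x + 1)^2, (x - 3). Arranging the block sizes at each eigenvalue in decreasing order and taking row products gives the invariant factors.

Invariant factors (smallest first, each dividing the next): (x - 3)(x + 1)^2.

Check: the last factor (x - 3)(x + 1)^2 is the minimal polynomial, and the product (x - 3)(x + 1)^2 is the characteristic polynomial.

(x - 3)(x + 1)^2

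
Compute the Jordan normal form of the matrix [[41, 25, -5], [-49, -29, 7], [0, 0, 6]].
J = [[6, 1, 0], [0, 6, 0], [0, 0, 6]]

The characteristic polynomial is det(xI - A) = (x - 6)^3, so the eigenvalues are 6 (algebraic multiplicity 3).

For λ = 6: rank(A - 6I) = 1, rank((A - 6I)^2) = 0. The eigenspace has dimension 3 - 1 = 2, so there are 2 Jordan blocks; the rank sequence gives block sizes [2, 1].

Assembling the blocks gives the Jordan form J above.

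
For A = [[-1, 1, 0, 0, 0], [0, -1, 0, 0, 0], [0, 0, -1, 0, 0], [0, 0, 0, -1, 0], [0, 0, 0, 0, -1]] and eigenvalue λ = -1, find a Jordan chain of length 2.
v_1 = [[2, 1, -1, 0, 0]]^T, v_2 = [[1, 0, 0, 0, 0]]^T

We seek v_1 ∈ ker((A + I)^2) \ ker(A + I), then set v_{i+1} = (A + I) v_i.

One such chain is v_1 = [[2, 1, -1, 0, 0]]^T, v_2 = [[1, 0, 0, 0, 0]]^T. Check: (A + I) v_2 = [[0, 0, 0, 0, 0]]^T = 0.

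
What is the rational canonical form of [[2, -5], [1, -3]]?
The invariant factors of A (the non-unit diagonal entries of the Smith normal form of xI - A over ℚ[x]) are x^2 + x - 1, each dividing the next. The characteristic polynomial is their product, x^2 + x - 1.

The rational canonical form is the block-diagonal matrix of companion matrices C(f_i):
R = [[0, 1], [1, -1]].

Note the characteristic polynomial does not split into linear factors over ℚ, so A has no Jordan form over ℚ; the rational canonical form exists over any field.

R = [[0, 1], [1, -1]]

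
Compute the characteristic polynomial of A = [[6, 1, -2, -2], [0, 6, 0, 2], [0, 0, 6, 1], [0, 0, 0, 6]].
χ_A(x) = (x - 6)^4

xI - A = [[x - 6, -1, 2, 2], [0, x - 6, 0, -2], [0, 0, x - 6, -1], [0, 0, 0, x - 6]].

Expanding det(xI - A) along the first row:
det(xI - A) = + (x - 6)·det([[x - 6, 0, -2], [0, x - 6, -1], [0, 0, x - 6]]) - (-1)·det([[0, 0, -2], [0, x - 6, -1], [0, 0, x - 6]]) + (2)·det([[0, x - 6, -2], [0, 0, -1], [0, 0, x - 6]]) - (2)·det([[0, x - 6, 0], [0, 0, x - 6], [0, 0, 0]]).

Evaluating gives χ_A(x) = x^4 - 24x^3 + 216x^2 - 864x + 1296 = (x - 6)^4.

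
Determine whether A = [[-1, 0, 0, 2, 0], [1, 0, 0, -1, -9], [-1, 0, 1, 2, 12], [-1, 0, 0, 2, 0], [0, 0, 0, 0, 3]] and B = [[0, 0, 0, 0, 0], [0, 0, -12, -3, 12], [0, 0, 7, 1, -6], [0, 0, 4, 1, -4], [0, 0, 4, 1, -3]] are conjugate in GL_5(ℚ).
Both have characteristic polynomial x^2(x - 3)(x - 1)^2, but the minimal polynomial of A is x^2(x - 3)(x - 1)^2 while the minimal polynomial of B is x(x - 3)(x - 1)^2. The minimal polynomial is a similarity invariant, so A and B are not similar.

No.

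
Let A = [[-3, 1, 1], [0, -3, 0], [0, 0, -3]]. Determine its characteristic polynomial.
χ_A(x) = (x + 3)^3

xI - A = [[x + 3, -1, -1], [0, x + 3, 0], [0, 0, x + 3]].

Expanding det(xI - A) along the first row:
det(xI - A) = + (x + 3)·det([[x + 3, 0], [0, x + 3]]) - (-1)·det([[0, 0], [0, x + 3]]) + (-1)·det([[0, x + 3], [0, 0]]).

Evaluating gives χ_A(x) = x^3 + 9x^2 + 27x + 27 = (x + 3)^3.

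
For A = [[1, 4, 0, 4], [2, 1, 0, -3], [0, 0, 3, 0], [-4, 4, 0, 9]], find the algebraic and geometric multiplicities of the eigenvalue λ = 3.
algebraic multiplicity 3, geometric multiplicity 2

The characteristic polynomial is (x - 5)(x - 3)^3, so the factor x - 3 appears with exponent 3: the algebraic multiplicity is 3.

rank(A - 3I) = 2, so the eigenspace has dimension 4 - 2 = 2: the geometric multiplicity is 2.

Since 2 < 3, A is not diagonalizable.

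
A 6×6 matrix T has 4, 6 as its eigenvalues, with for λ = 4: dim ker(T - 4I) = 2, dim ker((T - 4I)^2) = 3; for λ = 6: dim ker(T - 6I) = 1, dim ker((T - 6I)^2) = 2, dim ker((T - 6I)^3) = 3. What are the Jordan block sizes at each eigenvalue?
λ = 4: successive nullity increments [2, 1] count blocks of size ≥ k; block sizes are [2, 1].
λ = 6: successive nullity increments [1, 1, 1] count blocks of size ≥ k; block sizes are [3].

Jordan blocks: (4, 2), (4, 1), (6, 3)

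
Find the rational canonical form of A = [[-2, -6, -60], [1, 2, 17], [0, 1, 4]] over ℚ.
R = [[0, 0, -18], [1, 0, 15], [0, 1, 4]]

The invariant factors of A (the non-unit diagonal entries of the Smith normal form of xI - A over ℚ[x]) are (x - 6)(x - 1)(x + 3), each dividing the next. The characteristic polynomial is their product, (x - 6)(x - 1)(x + 3).

The rational canonical form is the block-diagonal matrix of companion matrices C(f_i):
R = [[0, 0, -18], [1, 0, 15], [0, 1, 4]].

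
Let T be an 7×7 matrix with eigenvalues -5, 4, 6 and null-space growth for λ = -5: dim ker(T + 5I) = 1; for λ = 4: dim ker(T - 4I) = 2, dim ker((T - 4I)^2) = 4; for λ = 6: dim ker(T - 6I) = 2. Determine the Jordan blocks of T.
λ = -5: successive nullity increments [1] count blocks of size ≥ k; block sizes are [1].
λ = 4: successive nullity increments [2, 2] count blocks of size ≥ k; block sizes are [2, 2].
λ = 6: successive nullity increments [2] count blocks of size ≥ k; block sizes are [1, 1].

Jordan blocks: (-5, 1), (4, 2), (4, 2), (6, 1), (6, 1)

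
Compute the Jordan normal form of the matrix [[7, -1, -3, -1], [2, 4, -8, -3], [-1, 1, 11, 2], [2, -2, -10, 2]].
J = [[6, 1, 0, 0], [0, 6, 0, 0], [0, 0, 6, 1], [0, 0, 0, 6]]

The characteristic polynomial is det(xI - A) = (x - 6)^4, so the eigenvalues are 6 (algebraic multiplicity 4).

For λ = 6: rank(A - 6I) = 2, rank((A - 6I)^2) = 0. The eigenspace has dimension 4 - 2 = 2, so there are 2 Jordan blocks; the rank sequence gives block sizes [2, 2].

Assembling the blocks gives the Jordan form J above.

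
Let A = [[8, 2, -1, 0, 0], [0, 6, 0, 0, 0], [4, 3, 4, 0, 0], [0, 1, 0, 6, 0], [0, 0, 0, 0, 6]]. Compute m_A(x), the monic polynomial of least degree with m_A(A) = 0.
m_A(x) = (x - 6)^3

The characteristic polynomial factors as (x - 6)^5. The minimal polynomial is ∏(x - λ)^{k_λ} where k_λ is the size of the largest Jordan block at λ.

For λ = 6: rank(A - 6I) = 2, and the largest Jordan block has size 3 (the smallest k with rank((A - 6I)^k) = rank((A - 6I)^(k+1))).

So m_A(x) = (x - 6)^3.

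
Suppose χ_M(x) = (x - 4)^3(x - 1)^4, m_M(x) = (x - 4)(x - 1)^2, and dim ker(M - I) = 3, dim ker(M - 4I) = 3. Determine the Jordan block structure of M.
λ = 1: algebraic multiplicity 4 (exponent in χ_M), largest block size 2 (exponent in m_M), 3 blocks (geometric multiplicity). These force block sizes [2, 1, 1].
λ = 4: algebraic multiplicity 3 (exponent in χ_M), largest block size 1 (exponent in m_M), 3 blocks (geometric multiplicity). These force block sizes [1, 1, 1].

Jordan blocks: (1, 2), (1, 1), (1, 1), (4, 1), (4, 1), (4, 1)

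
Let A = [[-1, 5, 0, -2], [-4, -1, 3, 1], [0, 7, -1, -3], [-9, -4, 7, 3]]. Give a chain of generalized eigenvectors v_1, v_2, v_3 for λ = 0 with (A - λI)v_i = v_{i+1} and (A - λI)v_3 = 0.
v_1 = [[0, 0, 1, 0]]^T, v_2 = [[0, 3, -1, 7]]^T, v_3 = [[1, 1, 1, 2]]^T

We seek v_1 ∈ ker(A^3) \ ker(A^2), then set v_{i+1} = A v_i.

One such chain is v_1 = [[0, 0, 1, 0]]^T, v_2 = [[0, 3, -1, 7]]^T, v_3 = [[1, 1, 1, 2]]^T. Check: A v_3 = [[0, 0, 0, 0]]^T = 0.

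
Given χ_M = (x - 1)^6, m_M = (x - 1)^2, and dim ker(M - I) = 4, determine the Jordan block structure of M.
Jordan blocks: (1, 2), (1, 2), (1, 1), (1, 1)

λ = 1: algebraic multiplicity 6 (exponent in χ_M), largest block size 2 (exponent in m_M), 4 blocks (geometric multiplicity). These force block sizes [2, 2, 1, 1].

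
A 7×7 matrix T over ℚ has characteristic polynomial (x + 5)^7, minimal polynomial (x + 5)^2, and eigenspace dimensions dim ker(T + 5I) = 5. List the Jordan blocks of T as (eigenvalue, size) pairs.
λ = -5: algebraic multiplicity 7 (exponent in χ_T), largest block size 2 (exponent in m_T), 5 blocks (geometric multiplicity). These force block sizes [2, 2, 1, 1, 1].

Jordan blocks: (-5, 2), (-5, 2), (-5, 1), (-5, 1), (-5, 1)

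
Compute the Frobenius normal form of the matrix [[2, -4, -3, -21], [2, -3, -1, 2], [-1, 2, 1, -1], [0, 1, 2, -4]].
The invariant factors of A (the non-unit diagonal entries of the Smith normal form of xI - A over ℚ[x]) are (x + 3)^2(x^2 - 2x + 3), each dividing the next. The characteristic polynomial is their product, (x + 3)^2(x^2 - 2x + 3).

The rational canonical form is the block-diagonal matrix of companion matrices C(f_i):
R = [[0, 0, 0, -27], [1, 0, 0, 0], [0, 1, 0, 0], [0, 0, 1, -4]].

Note the characteristic polynomial does not split into linear factors over ℚ, so A has no Jordan form over ℚ; the rational canonical form exists over any field.

R = [[0, 0, 0, -27], [1, 0, 0, 0], [0, 1, 0, 0], [0, 0, 1, -4]]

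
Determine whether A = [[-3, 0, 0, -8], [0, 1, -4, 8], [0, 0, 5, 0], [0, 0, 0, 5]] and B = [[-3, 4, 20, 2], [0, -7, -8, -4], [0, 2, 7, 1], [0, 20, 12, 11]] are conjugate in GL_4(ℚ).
No.

Both have characteristic polynomial (x - 5)^2(x - 1)(x + 3), but the minimal polynomial of A is (x - 5)(x - 1)(x + 3) while the minimal polynomial of B is (x - 5)^2(x - 1)(x + 3). The minimal polynomial is a similarity invariant, so A and B are not similar.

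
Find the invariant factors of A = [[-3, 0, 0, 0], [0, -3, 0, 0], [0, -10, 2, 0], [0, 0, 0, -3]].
The Jordan structure of A has elementary divisors (x + 3), (x + 3), (x + 3), (x - 2). Arranging the block sizes at each eigenvalue in decreasing order and taking row products gives the invariant factors.

Invariant factors (smallest first, each dividing the next): x + 3, x + 3, (x - 2)(x + 3).

Check: the last factor (x - 2)(x + 3) is the minimal polynomial, and the product (x - 2)(x + 3)^3 is the characteristic polynomial.

x + 3, x + 3, (x - 2)(x + 3)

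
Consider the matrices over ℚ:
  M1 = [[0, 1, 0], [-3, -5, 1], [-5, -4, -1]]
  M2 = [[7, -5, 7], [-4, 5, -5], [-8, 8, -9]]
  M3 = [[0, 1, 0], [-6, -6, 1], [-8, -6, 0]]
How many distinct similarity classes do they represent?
Characteristic polynomials: χ_{M1} = (x + 2)^3, χ_{M2} = (x - 1)^3, χ_{M3} = (x + 2)^3.

{M1, M3}: invariant factors (x + 2)^3.

{M2}: invariant factors (x - 1)^3.

Matrices are similar if and only if their invariant-factor lists agree; the partition into similarity classes is {M1, M3}, {M2}.

2 classes: {M1, M3}, {M2}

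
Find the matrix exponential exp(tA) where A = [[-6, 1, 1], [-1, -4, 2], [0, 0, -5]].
e^{tA} = [[(1 - t)*e^{-5*t}, t*e^{-5*t}, t*(t + 2)*e^{-5*t}/2], [-t*e^{-5*t}, (t + 1)*e^{-5*t}, t*(t + 4)*e^{-5*t}/2], [0, 0, e^{-5*t}]]

A has Jordan form J = [[-5, 1, 0], [0, -5, 1], [0, 0, -5]] with A = PJP^{-1}, so e^{tA} = P e^{tJ} P^{-1}.

For a Jordan block J_k(λ), e^{tJ_k(λ)} = e^{λt} · (I + tN + t^2 N^2/2! + ... + t^{k-1} N^{k-1}/(k-1)!) where N is the nilpotent superdiagonal part.

Assembling the blocks and conjugating back gives the entries of e^{tA} as shown above.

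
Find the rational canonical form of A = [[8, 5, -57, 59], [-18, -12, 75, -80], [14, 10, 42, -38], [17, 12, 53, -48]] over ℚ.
The invariant factors of A (the non-unit diagonal entries of the Smith normal form of xI - A over ℚ[x]) are (x - 2)(x + 2)(x + 5)^2, each dividing the next. The characteristic polynomial is their product, (x - 2)(x + 2)(x + 5)^2.

The rational canonical form is the block-diagonal matrix of companion matrices C(f_i):
R = [[0, 0, 0, 100], [1, 0, 0, 40], [0, 1, 0, -21], [0, 0, 1, -10]].

R = [[0, 0, 0, 100], [1, 0, 0, 40], [0, 1, 0, -21], [0, 0, 1, -10]]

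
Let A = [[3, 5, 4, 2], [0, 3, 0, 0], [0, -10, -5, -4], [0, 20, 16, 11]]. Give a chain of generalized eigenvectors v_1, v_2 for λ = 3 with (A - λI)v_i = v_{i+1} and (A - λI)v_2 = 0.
v_1 = [[0, 1, 0, -2]]^T, v_2 = [[1, 0, -2, 4]]^T

We seek v_1 ∈ ker((A - 3I)^2) \ ker(A - 3I), then set v_{i+1} = (A - 3I) v_i.

One such chain is v_1 = [[0, 1, 0, -2]]^T, v_2 = [[1, 0, -2, 4]]^T. Check: (A - 3I) v_2 = [[0, 0, 0, 0]]^T = 0.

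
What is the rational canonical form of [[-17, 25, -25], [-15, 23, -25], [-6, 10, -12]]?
The invariant factors of A (the non-unit diagonal entries of the Smith normal form of xI - A over ℚ[x]) are x + 2, (x + 2)^2, each dividing the next. The characteristic polynomial is their product, (x + 2)^3.

The rational canonical form is the block-diagonal matrix of companion matrices C(f_i):
R = [[-2, 0, 0], [0, 0, -4], [0, 1, -4]].

R = [[-2, 0, 0], [0, 0, -4], [0, 1, -4]]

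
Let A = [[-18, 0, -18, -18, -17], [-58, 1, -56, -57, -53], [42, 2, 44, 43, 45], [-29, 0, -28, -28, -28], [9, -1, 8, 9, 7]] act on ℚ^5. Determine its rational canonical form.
The invariant factors of A (the non-unit diagonal entries of the Smith normal form of xI - A over ℚ[x]) are (x - 4)(x^2 - x + 2)^2, each dividing the next. The characteristic polynomial is their product, (x - 4)(x^2 - x + 2)^2.

The rational canonical form is the block-diagonal matrix of companion matrices C(f_i):
R = [[0, 0, 0, 0, 16], [1, 0, 0, 0, -20], [0, 1, 0, 0, 24], [0, 0, 1, 0, -13], [0, 0, 0, 1, 6]].

Note the characteristic polynomial does not split into linear factors over ℚ, so A has no Jordan form over ℚ; the rational canonical form exists over any field.

R = [[0, 0, 0, 0, 16], [1, 0, 0, 0, -20], [0, 1, 0, 0, 24], [0, 0, 1, 0, -13], [0, 0, 0, 1, 6]]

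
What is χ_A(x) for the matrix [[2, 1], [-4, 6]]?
xI - A = [[x - 2, -1], [4, x - 6]].

Expanding det(xI - A) along the first row:
det(xI - A) = + (x - 2)·det([[x - 6]]) - (-1)·det([[4]]).

Evaluating gives χ_A(x) = x^2 - 8x + 16 = (x - 4)^2.

χ_A(x) = (x - 4)^2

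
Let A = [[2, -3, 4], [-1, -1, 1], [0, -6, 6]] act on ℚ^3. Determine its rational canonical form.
R = [[0, 0, 6], [1, 0, -7], [0, 1, 7]]

The invariant factors of A (the non-unit diagonal entries of the Smith normal form of xI - A over ℚ[x]) are (x - 6)(x^2 - x + 1), each dividing the next. The characteristic polynomial is their product, (x - 6)(x^2 - x + 1).

The rational canonical form is the block-diagonal matrix of companion matrices C(f_i):
R = [[0, 0, 6], [1, 0, -7], [0, 1, 7]].

Note the characteristic polynomial does not split into linear factors over ℚ, so A has no Jordan form over ℚ; the rational canonical form exists over any field.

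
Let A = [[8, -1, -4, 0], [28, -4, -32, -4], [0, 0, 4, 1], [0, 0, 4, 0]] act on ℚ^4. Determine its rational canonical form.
R = [[0, 4, 0, 0], [1, 4, 0, 0], [0, 0, 0, 4], [0, 0, 1, 4]]

The invariant factors of A (the non-unit diagonal entries of the Smith normal form of xI - A over ℚ[x]) are x^2 - 4x - 4, x^2 - 4x - 4, each dividing the next. The characteristic polynomial is their product, (x^2 - 4x - 4)^2.

The rational canonical form is the block-diagonal matrix of companion matrices C(f_i):
R = [[0, 4, 0, 0], [1, 4, 0, 0], [0, 0, 0, 4], [0, 0, 1, 4]].

Note the characteristic polynomial does not split into linear factors over ℚ, so A has no Jordan form over ℚ; the rational canonical form exists over any field.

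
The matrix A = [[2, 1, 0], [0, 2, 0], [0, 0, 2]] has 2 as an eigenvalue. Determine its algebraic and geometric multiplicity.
The characteristic polynomial is (x - 2)^3, so the factor x - 2 appears with exponent 3: the algebraic multiplicity is 3.

rank(A - 2I) = 1, so the eigenspace has dimension 3 - 1 = 2: the geometric multiplicity is 2.

Since 2 < 3, A is not diagonalizable.

algebraic multiplicity 3, geometric multiplicity 2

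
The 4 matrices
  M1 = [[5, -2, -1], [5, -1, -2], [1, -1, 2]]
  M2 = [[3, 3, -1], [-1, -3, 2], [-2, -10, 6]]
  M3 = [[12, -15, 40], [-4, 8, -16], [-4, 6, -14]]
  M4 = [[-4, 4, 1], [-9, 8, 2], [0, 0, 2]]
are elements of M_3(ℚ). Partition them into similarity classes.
2 classes: {M1, M2, M4}, {M3}

Characteristic polynomials: χ_{M1} = (x - 2)^3, χ_{M2} = (x - 2)^3, χ_{M3} = (x - 2)^3, χ_{M4} = (x - 2)^3.

{M1, M2, M4}: invariant factors (x - 2)^3.

{M3}: invariant factors x - 2, (x - 2)^2.

Matrices are similar if and only if their invariant-factor lists agree; the partition into similarity classes is {M1, M2, M4}, {M3}.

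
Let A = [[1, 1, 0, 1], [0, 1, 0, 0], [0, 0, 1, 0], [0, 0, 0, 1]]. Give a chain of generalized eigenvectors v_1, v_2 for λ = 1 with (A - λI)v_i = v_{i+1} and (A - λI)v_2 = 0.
v_1 = [[0, 0, 0, 1]]^T, v_2 = [[1, 0, 0, 0]]^T

We seek v_1 ∈ ker((A - I)^2) \ ker(A - I), then set v_{i+1} = (A - I) v_i.

One such chain is v_1 = [[0, 0, 0, 1]]^T, v_2 = [[1, 0, 0, 0]]^T. Check: (A - I) v_2 = [[0, 0, 0, 0]]^T = 0.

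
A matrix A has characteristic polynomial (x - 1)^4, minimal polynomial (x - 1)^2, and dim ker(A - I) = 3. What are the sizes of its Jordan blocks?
λ = 1: algebraic multiplicity 4 (exponent in χ_A), largest block size 2 (exponent in m_A), 3 blocks (geometric multiplicity). These force block sizes [2, 1, 1].

Jordan blocks: (1, 2), (1, 1), (1, 1)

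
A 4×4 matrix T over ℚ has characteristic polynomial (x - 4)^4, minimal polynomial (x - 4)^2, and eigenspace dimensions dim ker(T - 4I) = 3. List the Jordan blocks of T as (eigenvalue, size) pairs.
Jordan blocks: (4, 2), (4, 1), (4, 1)

λ = 4: algebraic multiplicity 4 (exponent in χ_T), largest block size 2 (exponent in m_T), 3 blocks (geometric multiplicity). These force block sizes [2, 1, 1].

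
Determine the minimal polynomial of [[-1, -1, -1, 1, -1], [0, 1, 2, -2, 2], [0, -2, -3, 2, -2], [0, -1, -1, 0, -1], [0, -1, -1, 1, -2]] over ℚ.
The characteristic polynomial factors as (x + 1)^5. The minimal polynomial is ∏(x - λ)^{k_λ} where k_λ is the size of the largest Jordan block at λ.

For λ = -1: rank(A + I) = 1, and the largest Jordan block has size 2 (the smallest k with rank((A + I)^k) = rank((A + I)^(k+1))).

So m_A(x) = (x + 1)^2.

m_A(x) = (x + 1)^2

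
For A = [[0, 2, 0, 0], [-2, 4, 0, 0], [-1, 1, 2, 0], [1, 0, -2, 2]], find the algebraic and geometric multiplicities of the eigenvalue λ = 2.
algebraic multiplicity 4, geometric multiplicity 2

The characteristic polynomial is (x - 2)^4, so the factor x - 2 appears with exponent 4: the algebraic multiplicity is 4.

rank(A - 2I) = 2, so the eigenspace has dimension 4 - 2 = 2: the geometric multiplicity is 2.

Since 2 < 4, A is not diagonalizable.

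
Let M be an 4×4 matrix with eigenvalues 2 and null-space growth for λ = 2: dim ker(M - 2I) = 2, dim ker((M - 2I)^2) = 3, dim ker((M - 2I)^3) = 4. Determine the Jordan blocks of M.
λ = 2: successive nullity increments [2, 1, 1] count blocks of size ≥ k; block sizes are [3, 1].

Jordan blocks: (2, 3), (2, 1)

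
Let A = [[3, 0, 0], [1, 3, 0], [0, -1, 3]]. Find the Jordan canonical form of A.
The characteristic polynomial is det(xI - A) = (x - 3)^3, so the eigenvalues are 3 (algebraic multiplicity 3).

For λ = 3: rank(A - 3I) = 2, rank((A - 3I)^2) = 1, rank((A - 3I)^3) = 0. The eigenspace has dimension 3 - 2 = 1, so there is 1 Jordan block; the rank sequence gives block sizes [3].

Assembling the blocks gives the Jordan form J above.

J = [[3, 1, 0], [0, 3, 1], [0, 0, 3]]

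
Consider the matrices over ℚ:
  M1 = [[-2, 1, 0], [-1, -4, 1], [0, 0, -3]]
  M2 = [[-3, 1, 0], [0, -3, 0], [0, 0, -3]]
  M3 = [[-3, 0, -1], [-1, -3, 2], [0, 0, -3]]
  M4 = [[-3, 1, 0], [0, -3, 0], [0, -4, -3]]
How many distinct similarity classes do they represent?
Characteristic polynomials: χ_{M1} = (x + 3)^3, χ_{M2} = (x + 3)^3, χ_{M3} = (x + 3)^3, χ_{M4} = (x + 3)^3.

{M1, M3}: invariant factors (x + 3)^3.

{M2, M4}: invariant factors x + 3, (x + 3)^2.

Matrices are similar if and only if their invariant-factor lists agree; the partition into similarity classes is {M1, M3}, {M2, M4}.

2 classes: {M1, M3}, {M2, M4}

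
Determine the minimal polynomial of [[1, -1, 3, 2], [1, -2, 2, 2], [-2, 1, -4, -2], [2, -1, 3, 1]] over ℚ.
The characteristic polynomial factors as (x + 1)^4. The minimal polynomial is ∏(x - λ)^{k_λ} where k_λ is the size of the largest Jordan block at λ.

For λ = -1: rank(A + I) = 2, and the largest Jordan block has size 3 (the smallest k with rank((A + I)^k) = rank((A + I)^(k+1))).

So m_A(x) = (x + 1)^3.

m_A(x) = (x + 1)^3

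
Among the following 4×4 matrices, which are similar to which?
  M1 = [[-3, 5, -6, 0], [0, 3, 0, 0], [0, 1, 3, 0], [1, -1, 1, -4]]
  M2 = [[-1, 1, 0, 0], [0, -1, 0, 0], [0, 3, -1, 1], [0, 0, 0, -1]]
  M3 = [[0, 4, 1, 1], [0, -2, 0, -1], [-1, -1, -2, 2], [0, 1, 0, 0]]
2 classes: {M1}, {M2, M3}

Characteristic polynomials: χ_{M1} = (x - 3)^2(x + 3)(x + 4), χ_{M2} = (x + 1)^4, χ_{M3} = (x + 1)^4.

{M1}: invariant factors (x - 3)^2(x + 3)(x + 4).

{M2, M3}: invariant factors (x + 1)^2, (x + 1)^2.

Matrices are similar if and only if their invariant-factor lists agree; the partition into similarity classes is {M1}, {M2, M3}.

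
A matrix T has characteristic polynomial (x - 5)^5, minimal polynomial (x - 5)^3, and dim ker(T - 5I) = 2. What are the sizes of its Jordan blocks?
Jordan blocks: (5, 3), (5, 2)

λ = 5: algebraic multiplicity 5 (exponent in χ_T), largest block size 3 (exponent in m_T), 2 blocks (geometric multiplicity). These force block sizes [3, 2].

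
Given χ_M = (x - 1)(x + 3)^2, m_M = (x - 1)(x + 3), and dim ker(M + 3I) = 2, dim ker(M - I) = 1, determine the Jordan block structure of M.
λ = -3: algebraic multiplicity 2 (exponent in χ_M), largest block size 1 (exponent in m_M), 2 blocks (geometric multiplicity). These force block sizes [1, 1].
λ = 1: algebraic multiplicity 1 (exponent in χ_M), largest block size 1 (exponent in m_M), 1 block (geometric multiplicity). This forces block sizes [1].

Jordan blocks: (-3, 1), (-3, 1), (1, 1)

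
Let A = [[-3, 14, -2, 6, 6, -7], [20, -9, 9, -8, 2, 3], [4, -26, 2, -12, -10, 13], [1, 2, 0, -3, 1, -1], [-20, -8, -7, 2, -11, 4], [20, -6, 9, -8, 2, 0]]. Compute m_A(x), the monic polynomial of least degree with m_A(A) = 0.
The characteristic polynomial factors as (x + 3)^3(x + 5)^3. The minimal polynomial is ∏(x - λ)^{k_λ} where k_λ is the size of the largest Jordan block at λ.

For λ = -5: rank(A + 5I) = 5, and the largest Jordan block has size 3 (the smallest k with rank((A + 5I)^k) = rank((A + 5I)^(k+1))).
For λ = -3: rank(A + 3I) = 4, and the largest Jordan block has size 2 (the smallest k with rank((A + 3I)^k) = rank((A + 3I)^(k+1))).

So m_A(x) = (x + 3)^2(x + 5)^3.

m_A(x) = (x + 3)^2(x + 5)^3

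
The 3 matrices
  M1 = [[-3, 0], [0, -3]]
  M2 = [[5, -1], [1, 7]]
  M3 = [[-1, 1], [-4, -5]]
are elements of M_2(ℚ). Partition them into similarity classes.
Characteristic polynomials: χ_{M1} = (x + 3)^2, χ_{M2} = (x - 6)^2, χ_{M3} = (x + 3)^2.

{M1}: invariant factors x + 3, x + 3.

{M2}: invariant factors (x - 6)^2.

{M3}: invariant factors (x + 3)^2.

Matrices are similar if and only if their invariant-factor lists agree; the partition into similarity classes is {M1}, {M2}, {M3}.

3 classes: {M1}, {M2}, {M3}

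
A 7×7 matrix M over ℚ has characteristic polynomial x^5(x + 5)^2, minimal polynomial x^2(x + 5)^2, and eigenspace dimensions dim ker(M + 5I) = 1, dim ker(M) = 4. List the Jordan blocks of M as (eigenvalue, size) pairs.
λ = -5: algebraic multiplicity 2 (exponent in χ_M), largest block size 2 (exponent in m_M), 1 block (geometric multiplicity). This forces block sizes [2].
λ = 0: algebraic multiplicity 5 (exponent in χ_M), largest block size 2 (exponent in m_M), 4 blocks (geometric multiplicity). These force block sizes [2, 1, 1, 1].

Jordan blocks: (-5, 2), (0, 2), (0, 1), (0, 1), (0, 1)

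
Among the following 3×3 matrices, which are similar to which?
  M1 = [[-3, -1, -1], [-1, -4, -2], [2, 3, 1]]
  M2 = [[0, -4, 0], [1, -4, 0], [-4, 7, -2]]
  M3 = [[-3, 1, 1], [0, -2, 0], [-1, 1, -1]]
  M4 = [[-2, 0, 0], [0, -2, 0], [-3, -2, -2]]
2 classes: {M1, M2}, {M3, M4}

Characteristic polynomials: χ_{M1} = (x + 2)^3, χ_{M2} = (x + 2)^3, χ_{M3} = (x + 2)^3, χ_{M4} = (x + 2)^3.

{M1, M2}: invariant factors (x + 2)^3.

{M3, M4}: invariant factors x + 2, (x + 2)^2.

Matrices are similar if and only if their invariant-factor lists agree; the partition into similarity classes is {M1, M2}, {M3, M4}.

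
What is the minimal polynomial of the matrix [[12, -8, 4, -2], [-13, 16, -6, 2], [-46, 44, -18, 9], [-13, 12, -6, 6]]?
m_A(x) = (x - 4)^3

The characteristic polynomial factors as (x - 4)^4. The minimal polynomial is ∏(x - λ)^{k_λ} where k_λ is the size of the largest Jordan block at λ.

For λ = 4: rank(A - 4I) = 2, and the largest Jordan block has size 3 (the smallest k with rank((A - 4I)^k) = rank((A - 4I)^(k+1))).

So m_A(x) = (x - 4)^3.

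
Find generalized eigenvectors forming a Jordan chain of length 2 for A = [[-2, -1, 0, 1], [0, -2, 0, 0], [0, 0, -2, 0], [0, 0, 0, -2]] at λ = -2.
We seek v_1 ∈ ker((A + 2I)^2) \ ker(A + 2I), then set v_{i+1} = (A + 2I) v_i.

One such chain is v_1 = [[0, 1, 0, 2]]^T, v_2 = [[1, 0, 0, 0]]^T. Check: (A + 2I) v_2 = [[0, 0, 0, 0]]^T = 0.

v_1 = [[0, 1, 0, 2]]^T, v_2 = [[1, 0, 0, 0]]^T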